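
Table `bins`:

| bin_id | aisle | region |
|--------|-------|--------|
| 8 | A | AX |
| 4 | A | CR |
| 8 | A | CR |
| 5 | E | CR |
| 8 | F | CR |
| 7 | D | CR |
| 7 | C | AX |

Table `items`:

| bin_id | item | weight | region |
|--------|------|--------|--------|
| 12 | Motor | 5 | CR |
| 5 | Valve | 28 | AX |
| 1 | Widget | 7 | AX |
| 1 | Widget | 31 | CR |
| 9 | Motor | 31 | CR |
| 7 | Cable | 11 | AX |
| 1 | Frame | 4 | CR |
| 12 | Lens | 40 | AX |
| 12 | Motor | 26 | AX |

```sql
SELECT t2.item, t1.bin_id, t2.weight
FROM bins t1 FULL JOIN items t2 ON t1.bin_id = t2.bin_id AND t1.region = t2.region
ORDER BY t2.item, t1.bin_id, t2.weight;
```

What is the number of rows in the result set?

15

FULL OUTER JOIN keeps every row from both sides; unmatched rows get NULL for the other side's columns.
Matching on t1.bin_id = t2.bin_id AND t1.region = t2.region.
Matched pairs: 1; unmatched t1 rows kept: 6; unmatched t2 rows kept: 8.
Total: 1 matched + 14 padded = 15 rows.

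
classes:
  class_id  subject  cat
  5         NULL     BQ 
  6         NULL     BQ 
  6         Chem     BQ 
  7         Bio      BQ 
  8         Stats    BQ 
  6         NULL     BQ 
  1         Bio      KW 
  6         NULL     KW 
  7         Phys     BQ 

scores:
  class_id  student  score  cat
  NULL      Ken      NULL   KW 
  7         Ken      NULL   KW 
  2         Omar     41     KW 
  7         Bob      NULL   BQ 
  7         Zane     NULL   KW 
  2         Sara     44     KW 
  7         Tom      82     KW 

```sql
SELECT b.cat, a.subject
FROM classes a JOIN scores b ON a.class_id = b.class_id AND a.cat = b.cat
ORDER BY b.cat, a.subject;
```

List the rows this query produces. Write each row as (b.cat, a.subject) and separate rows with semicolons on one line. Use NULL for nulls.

INNER JOIN keeps only pairs where the ON condition holds.
Matching on a.class_id = b.class_id AND a.cat = b.cat. A NULL in a compared column never satisfies the condition.
- a row (class_id=5, cat=BQ): no match → dropped.
- a row (class_id=6, cat=BQ): no match → dropped.
- a row (class_id=6, cat=BQ): no match → dropped.
- a row (class_id=7, cat=BQ): matches 1 b row(s) → 1 output row(s).
- a row (class_id=8, cat=BQ): no match → dropped.
- a row (class_id=6, cat=BQ): no match → dropped.
- a row (class_id=1, cat=KW): no match → dropped.
- a row (class_id=6, cat=KW): no match → dropped.
- a row (class_id=7, cat=BQ): matches 1 b row(s) → 1 output row(s).
After projecting and ordering:
b.cat | a.subject
BQ | Bio
BQ | Phys

(BQ, Bio); (BQ, Phys)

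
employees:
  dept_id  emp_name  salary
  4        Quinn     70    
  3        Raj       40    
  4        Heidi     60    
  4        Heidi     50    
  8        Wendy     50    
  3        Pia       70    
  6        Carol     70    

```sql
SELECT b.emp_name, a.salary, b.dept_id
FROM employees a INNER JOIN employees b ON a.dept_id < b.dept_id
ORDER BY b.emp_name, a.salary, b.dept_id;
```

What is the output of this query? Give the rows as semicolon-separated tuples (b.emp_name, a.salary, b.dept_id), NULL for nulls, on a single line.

(Carol, 40, 6); (Carol, 50, 6); (Carol, 60, 6); (Carol, 70, 6); (Carol, 70, 6); (Heidi, 40, 4); (Heidi, 40, 4); (Heidi, 70, 4); (Heidi, 70, 4); (Quinn, 40, 4); (Quinn, 70, 4); (Wendy, 40, 8); (Wendy, 50, 8); (Wendy, 60, 8); (Wendy, 70, 8); (Wendy, 70, 8); (Wendy, 70, 8)

INNER JOIN keeps only pairs where the ON condition holds.
Matching on a.dept_id < b.dept_id.
Matched pairs: 17.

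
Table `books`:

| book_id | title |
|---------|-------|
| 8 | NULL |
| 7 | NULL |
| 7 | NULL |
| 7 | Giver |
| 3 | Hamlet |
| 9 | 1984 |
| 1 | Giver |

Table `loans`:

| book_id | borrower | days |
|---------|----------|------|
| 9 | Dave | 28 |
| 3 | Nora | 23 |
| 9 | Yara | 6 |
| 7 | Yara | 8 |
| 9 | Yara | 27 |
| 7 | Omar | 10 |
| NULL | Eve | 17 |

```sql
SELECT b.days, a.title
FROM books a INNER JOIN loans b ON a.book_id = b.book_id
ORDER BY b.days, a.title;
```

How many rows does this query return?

INNER JOIN keeps only pairs where the ON condition holds.
Matching on a.book_id = b.book_id. A NULL in a compared column never satisfies the condition.
Matched pairs: 10.
Total: 10 rows.

10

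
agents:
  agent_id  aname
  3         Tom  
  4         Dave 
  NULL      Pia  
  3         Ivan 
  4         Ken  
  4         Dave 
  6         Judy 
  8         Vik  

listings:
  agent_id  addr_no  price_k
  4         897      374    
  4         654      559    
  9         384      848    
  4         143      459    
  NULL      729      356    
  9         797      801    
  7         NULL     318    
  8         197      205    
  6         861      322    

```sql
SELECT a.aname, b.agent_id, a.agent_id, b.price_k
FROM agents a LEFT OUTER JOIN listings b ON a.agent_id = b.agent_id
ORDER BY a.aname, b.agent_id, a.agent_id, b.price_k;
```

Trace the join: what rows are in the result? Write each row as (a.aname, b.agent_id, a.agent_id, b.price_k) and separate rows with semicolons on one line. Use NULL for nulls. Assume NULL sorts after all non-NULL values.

(Dave, 4, 4, 374); (Dave, 4, 4, 374); (Dave, 4, 4, 459); (Dave, 4, 4, 459); (Dave, 4, 4, 559); (Dave, 4, 4, 559); (Ivan, NULL, 3, NULL); (Judy, 6, 6, 322); (Ken, 4, 4, 374); (Ken, 4, 4, 459); (Ken, 4, 4, 559); (Pia, NULL, NULL, NULL); (Tom, NULL, 3, NULL); (Vik, 8, 8, 205)

LEFT JOIN keeps every row from `agents`; unmatched rows get NULL for `listings`'s columns.
Matching on a.agent_id = b.agent_id. A NULL in a compared column never satisfies the condition.
- a row (agent_id=3): no match → kept, b columns NULL.
- a row (agent_id=4): matches 3 b row(s) → 3 output row(s).
- a row (agent_id=NULL): no match → kept, b columns NULL.
- a row (agent_id=3): no match → kept, b columns NULL.
- a row (agent_id=4): matches 3 b row(s) → 3 output row(s).
- a row (agent_id=4): matches 3 b row(s) → 3 output row(s).
- a row (agent_id=6): matches 1 b row(s) → 1 output row(s).
- a row (agent_id=8): matches 1 b row(s) → 1 output row(s).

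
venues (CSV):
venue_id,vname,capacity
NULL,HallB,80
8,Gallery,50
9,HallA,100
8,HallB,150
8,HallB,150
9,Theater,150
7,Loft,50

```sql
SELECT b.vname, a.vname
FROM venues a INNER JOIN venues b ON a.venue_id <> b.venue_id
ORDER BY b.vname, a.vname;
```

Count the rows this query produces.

22

INNER JOIN keeps only pairs where the ON condition holds.
Matching on a.venue_id <> b.venue_id. A NULL in a compared column never satisfies the condition.
- venue_id=NULL: no matching b row, dropped.
- venue_id=8: 3 matching b row(s), so 3 row(s) emitted.
- venue_id=9: 4 matching b row(s), so 4 row(s) emitted.
- venue_id=8: 3 matching b row(s), so 3 row(s) emitted.
- venue_id=8: 3 matching b row(s), so 3 row(s) emitted.
- venue_id=9: 4 matching b row(s), so 4 row(s) emitted.
- venue_id=7: 5 matching b row(s), so 5 row(s) emitted.
Total: 22 rows.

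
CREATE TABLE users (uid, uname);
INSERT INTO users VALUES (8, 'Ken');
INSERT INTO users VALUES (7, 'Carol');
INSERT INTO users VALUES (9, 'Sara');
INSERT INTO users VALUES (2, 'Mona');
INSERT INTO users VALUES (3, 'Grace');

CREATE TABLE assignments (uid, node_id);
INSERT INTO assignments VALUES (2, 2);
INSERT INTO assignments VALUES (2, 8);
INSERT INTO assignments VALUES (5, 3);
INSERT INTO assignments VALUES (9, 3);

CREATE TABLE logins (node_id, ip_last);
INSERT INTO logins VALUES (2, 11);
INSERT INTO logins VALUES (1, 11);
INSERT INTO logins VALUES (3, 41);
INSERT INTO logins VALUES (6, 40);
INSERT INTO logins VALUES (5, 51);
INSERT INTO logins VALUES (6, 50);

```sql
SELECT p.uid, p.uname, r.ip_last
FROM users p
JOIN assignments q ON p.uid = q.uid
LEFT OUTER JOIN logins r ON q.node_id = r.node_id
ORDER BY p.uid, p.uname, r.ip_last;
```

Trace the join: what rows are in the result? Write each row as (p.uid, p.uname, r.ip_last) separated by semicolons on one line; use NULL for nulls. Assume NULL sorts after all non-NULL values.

Joins associate left-to-right: users INNER JOIN assignments on uid gives 3 intermediate row(s).
Then LEFT JOIN `logins r` on node_id: each of those 3 rows is kept; rows whose q.node_id has no match in r get NULL for r's columns.

(2, Mona, 11); (2, Mona, NULL); (9, Sara, 41)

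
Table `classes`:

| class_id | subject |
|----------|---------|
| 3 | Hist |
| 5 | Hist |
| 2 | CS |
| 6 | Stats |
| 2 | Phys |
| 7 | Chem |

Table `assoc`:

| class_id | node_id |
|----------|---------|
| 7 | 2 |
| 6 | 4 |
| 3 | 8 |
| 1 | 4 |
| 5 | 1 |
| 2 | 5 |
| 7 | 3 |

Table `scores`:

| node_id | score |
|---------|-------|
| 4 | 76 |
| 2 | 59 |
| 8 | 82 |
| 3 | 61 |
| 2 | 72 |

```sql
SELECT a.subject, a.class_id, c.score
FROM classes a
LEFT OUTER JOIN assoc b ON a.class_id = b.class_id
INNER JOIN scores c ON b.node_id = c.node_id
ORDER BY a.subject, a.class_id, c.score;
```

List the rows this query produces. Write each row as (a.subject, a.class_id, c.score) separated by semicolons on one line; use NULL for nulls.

(Chem, 7, 59); (Chem, 7, 61); (Chem, 7, 72); (Hist, 3, 82); (Stats, 6, 76)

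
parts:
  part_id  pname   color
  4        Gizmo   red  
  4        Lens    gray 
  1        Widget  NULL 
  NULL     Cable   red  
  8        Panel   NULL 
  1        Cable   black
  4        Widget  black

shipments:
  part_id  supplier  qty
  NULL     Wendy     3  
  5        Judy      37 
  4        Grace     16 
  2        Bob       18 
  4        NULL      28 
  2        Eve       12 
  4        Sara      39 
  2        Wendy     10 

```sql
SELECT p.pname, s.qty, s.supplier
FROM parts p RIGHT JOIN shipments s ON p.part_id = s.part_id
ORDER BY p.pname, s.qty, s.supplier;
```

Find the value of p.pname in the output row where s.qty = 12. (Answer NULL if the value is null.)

NULL

RIGHT JOIN keeps every row from `shipments`; unmatched rows get NULL for `parts`'s columns.
Matching on p.part_id = s.part_id. A NULL in a compared column never satisfies the condition.
- p (part_id=4) pairs with 3 row(s) of s.
- p (part_id=4) pairs with 3 row(s) of s.
- p (part_id=1) has no partner in s.
- p (part_id=NULL) has no partner in s.
- p (part_id=8) has no partner in s.
- p (part_id=1) has no partner in s.
- p (part_id=4) pairs with 3 row(s) of s.
- 5 s row(s) had no p match → kept, p columns NULL.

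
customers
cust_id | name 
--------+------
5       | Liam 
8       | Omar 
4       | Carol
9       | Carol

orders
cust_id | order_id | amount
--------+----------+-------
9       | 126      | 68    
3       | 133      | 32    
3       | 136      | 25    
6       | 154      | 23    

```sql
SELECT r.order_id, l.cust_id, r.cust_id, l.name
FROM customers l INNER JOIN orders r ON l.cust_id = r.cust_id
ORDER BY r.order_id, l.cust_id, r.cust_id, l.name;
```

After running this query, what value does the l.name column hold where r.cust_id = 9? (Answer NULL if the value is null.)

INNER JOIN keeps only pairs where the ON condition holds.
Matching on l.cust_id = r.cust_id.
- l[0] cust_id=5 → no match; dropped.
- l[1] cust_id=8 → no match; dropped.
- l[2] cust_id=4 → no match; dropped.
- l[3] cust_id=9 → 1 match(es) in r → 1 row(s).

Carol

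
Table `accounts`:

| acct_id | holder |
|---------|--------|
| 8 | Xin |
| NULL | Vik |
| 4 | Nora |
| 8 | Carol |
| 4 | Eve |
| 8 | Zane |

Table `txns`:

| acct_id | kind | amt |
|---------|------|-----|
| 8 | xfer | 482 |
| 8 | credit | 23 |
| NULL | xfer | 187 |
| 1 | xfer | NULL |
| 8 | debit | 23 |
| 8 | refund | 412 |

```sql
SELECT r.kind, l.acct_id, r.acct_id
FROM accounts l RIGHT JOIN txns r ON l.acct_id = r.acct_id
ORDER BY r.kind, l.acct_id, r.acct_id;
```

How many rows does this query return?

14

RIGHT JOIN keeps every row from `txns`; unmatched rows get NULL for `accounts`'s columns.
Matching on l.acct_id = r.acct_id. A NULL in a compared column never satisfies the condition.
- l row (acct_id=8): matches 4 r row(s) → 4 output row(s).
- l row (acct_id=NULL): no match.
- l row (acct_id=4): no match.
- l row (acct_id=8): matches 4 r row(s) → 4 output row(s).
- l row (acct_id=4): no match.
- l row (acct_id=8): matches 4 r row(s) → 4 output row(s).
- plus 2 unmatched r row(s), each kept with NULL l columns.
Total: 12 matched + 2 padded = 14 rows.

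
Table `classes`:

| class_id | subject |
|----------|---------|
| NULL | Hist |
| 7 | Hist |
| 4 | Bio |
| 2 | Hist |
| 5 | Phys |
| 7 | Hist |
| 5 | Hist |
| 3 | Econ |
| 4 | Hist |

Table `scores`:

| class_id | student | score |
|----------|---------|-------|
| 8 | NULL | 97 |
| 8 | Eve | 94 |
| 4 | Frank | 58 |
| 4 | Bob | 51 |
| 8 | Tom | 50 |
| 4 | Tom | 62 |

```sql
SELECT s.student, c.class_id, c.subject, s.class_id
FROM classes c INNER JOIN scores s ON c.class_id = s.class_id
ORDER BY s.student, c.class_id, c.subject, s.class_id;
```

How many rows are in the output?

6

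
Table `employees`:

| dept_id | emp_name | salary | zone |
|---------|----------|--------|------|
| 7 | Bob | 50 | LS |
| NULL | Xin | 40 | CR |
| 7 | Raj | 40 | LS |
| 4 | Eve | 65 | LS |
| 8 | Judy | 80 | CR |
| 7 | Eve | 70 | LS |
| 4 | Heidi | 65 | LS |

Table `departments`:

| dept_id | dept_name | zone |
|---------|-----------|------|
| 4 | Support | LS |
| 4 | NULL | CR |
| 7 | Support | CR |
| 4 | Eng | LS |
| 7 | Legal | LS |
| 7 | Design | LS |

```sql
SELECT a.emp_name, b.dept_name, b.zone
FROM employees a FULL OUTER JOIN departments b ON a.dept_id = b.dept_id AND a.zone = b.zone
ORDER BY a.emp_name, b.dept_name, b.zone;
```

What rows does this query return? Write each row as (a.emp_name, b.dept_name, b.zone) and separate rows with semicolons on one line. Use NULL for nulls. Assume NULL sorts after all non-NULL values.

FULL OUTER JOIN keeps every row from both sides; unmatched rows get NULL for the other side's columns.
Matching on a.dept_id = b.dept_id AND a.zone = b.zone. A NULL in a compared column never satisfies the condition.
Matched pairs: 10; unmatched a rows kept: 2; unmatched b rows kept: 2.

(Bob, Design, LS); (Bob, Legal, LS); (Eve, Design, LS); (Eve, Eng, LS); (Eve, Legal, LS); (Eve, Support, LS); (Heidi, Eng, LS); (Heidi, Support, LS); (Judy, NULL, NULL); (Raj, Design, LS); (Raj, Legal, LS); (Xin, NULL, NULL); (NULL, Support, CR); (NULL, NULL, CR)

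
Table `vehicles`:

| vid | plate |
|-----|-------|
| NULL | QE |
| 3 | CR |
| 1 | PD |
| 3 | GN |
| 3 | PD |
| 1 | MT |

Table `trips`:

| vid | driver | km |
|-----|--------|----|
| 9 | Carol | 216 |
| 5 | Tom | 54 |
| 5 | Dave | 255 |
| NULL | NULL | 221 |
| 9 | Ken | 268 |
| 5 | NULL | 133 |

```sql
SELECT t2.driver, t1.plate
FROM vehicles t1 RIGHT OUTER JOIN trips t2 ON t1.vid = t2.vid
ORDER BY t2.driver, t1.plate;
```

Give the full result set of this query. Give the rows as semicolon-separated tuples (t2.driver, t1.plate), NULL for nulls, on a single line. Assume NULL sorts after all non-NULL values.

RIGHT JOIN keeps every row from `trips`; unmatched rows get NULL for `vehicles`'s columns.
Matching on t1.vid = t2.vid. A NULL in a compared column never satisfies the condition.
- t1[0] vid=NULL → no match.
- t1[1] vid=3 → no match.
- t1[2] vid=1 → no match.
- t1[3] vid=3 → no match.
- t1[4] vid=3 → no match.
- t1[5] vid=1 → no match.
- plus 6 unmatched t2 row(s), each kept with NULL t1 columns.
After projecting and ordering:
t2.driver | t1.plate
Carol | NULL
Dave | NULL
Ken | NULL
Tom | NULL
NULL | NULL
NULL | NULL

(Carol, NULL); (Dave, NULL); (Ken, NULL); (Tom, NULL); (NULL, NULL); (NULL, NULL)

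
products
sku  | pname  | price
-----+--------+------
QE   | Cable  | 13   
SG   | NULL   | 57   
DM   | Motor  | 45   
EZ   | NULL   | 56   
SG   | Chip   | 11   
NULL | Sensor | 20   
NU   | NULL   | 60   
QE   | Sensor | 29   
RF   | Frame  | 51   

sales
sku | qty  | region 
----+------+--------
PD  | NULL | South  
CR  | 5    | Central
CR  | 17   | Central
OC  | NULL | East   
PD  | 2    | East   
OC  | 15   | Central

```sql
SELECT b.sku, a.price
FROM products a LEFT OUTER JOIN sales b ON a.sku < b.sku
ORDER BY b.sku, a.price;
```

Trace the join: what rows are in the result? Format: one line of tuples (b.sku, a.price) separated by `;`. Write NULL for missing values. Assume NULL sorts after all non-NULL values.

LEFT JOIN keeps every row from `products`; unmatched rows get NULL for `sales`'s columns.
Matching on a.sku < b.sku. A NULL in a compared column never satisfies the condition.
- a (sku=QE) has no partner → padded with NULL.
- a (sku=SG) has no partner → padded with NULL.
- a (sku=DM) pairs with 4 row(s) of b.
- a (sku=EZ) pairs with 4 row(s) of b.
- a (sku=SG) has no partner → padded with NULL.
- a (sku=NULL) has no partner → padded with NULL.
- a (sku=NU) pairs with 4 row(s) of b.
- a (sku=QE) has no partner → padded with NULL.
- a (sku=RF) has no partner → padded with NULL.

(OC, 45); (OC, 45); (OC, 56); (OC, 56); (OC, 60); (OC, 60); (PD, 45); (PD, 45); (PD, 56); (PD, 56); (PD, 60); (PD, 60); (NULL, 11); (NULL, 13); (NULL, 20); (NULL, 29); (NULL, 51); (NULL, 57)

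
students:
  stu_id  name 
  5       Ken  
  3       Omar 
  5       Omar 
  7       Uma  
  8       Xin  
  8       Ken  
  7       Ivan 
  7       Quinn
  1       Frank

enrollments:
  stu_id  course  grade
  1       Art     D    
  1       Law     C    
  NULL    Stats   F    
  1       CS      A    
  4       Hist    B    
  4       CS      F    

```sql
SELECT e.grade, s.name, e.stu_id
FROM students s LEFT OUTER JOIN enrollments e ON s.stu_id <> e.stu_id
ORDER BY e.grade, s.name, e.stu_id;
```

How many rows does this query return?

LEFT JOIN keeps every row from `students`; unmatched rows get NULL for `enrollments`'s columns.
Matching on s.stu_id <> e.stu_id. A NULL in a compared column never satisfies the condition.
- s row (stu_id=5): matches 5 e row(s) → 5 output row(s).
- s row (stu_id=3): matches 5 e row(s) → 5 output row(s).
- s row (stu_id=5): matches 5 e row(s) → 5 output row(s).
- s row (stu_id=7): matches 5 e row(s) → 5 output row(s).
- s row (stu_id=8): matches 5 e row(s) → 5 output row(s).
- s row (stu_id=8): matches 5 e row(s) → 5 output row(s).
- s row (stu_id=7): matches 5 e row(s) → 5 output row(s).
- s row (stu_id=7): matches 5 e row(s) → 5 output row(s).
- s row (stu_id=1): matches 2 e row(s) → 2 output row(s).
Total: 42 rows.

42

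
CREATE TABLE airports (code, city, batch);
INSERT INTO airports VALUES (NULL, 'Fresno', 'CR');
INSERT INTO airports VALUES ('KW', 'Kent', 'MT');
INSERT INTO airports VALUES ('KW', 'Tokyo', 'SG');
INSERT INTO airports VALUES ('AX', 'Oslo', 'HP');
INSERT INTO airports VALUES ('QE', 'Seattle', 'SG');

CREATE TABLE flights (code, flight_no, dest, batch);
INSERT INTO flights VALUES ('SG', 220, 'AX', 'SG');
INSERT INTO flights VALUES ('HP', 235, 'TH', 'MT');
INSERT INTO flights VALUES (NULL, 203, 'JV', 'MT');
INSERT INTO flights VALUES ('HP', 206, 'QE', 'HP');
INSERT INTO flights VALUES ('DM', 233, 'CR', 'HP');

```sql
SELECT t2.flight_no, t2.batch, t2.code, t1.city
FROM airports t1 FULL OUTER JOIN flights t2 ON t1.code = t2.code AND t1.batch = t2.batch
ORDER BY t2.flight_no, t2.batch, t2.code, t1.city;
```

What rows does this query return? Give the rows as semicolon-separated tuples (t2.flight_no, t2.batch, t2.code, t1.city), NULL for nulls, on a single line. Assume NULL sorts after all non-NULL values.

(203, MT, NULL, NULL); (206, HP, HP, NULL); (220, SG, SG, NULL); (233, HP, DM, NULL); (235, MT, HP, NULL); (NULL, NULL, NULL, Fresno); (NULL, NULL, NULL, Kent); (NULL, NULL, NULL, Oslo); (NULL, NULL, NULL, Seattle); (NULL, NULL, NULL, Tokyo)

FULL OUTER JOIN keeps every row from both sides; unmatched rows get NULL for the other side's columns.
Matching on t1.code = t2.code AND t1.batch = t2.batch. A NULL in a compared column never satisfies the condition.
- t1 (code=NULL, batch=CR) has no partner → padded with NULL.
- t1 (code=KW, batch=MT) has no partner → padded with NULL.
- t1 (code=KW, batch=SG) has no partner → padded with NULL.
- t1 (code=AX, batch=HP) has no partner → padded with NULL.
- t1 (code=QE, batch=SG) has no partner → padded with NULL.
- 5 t2 row(s) had no t1 match → kept, t1 columns NULL.
After projecting and ordering:
t2.flight_no | t2.batch | t2.code | t1.city
203 | MT | NULL | NULL
206 | HP | HP | NULL
220 | SG | SG | NULL
233 | HP | DM | NULL
235 | MT | HP | NULL
NULL | NULL | NULL | Fresno
NULL | NULL | NULL | Kent
NULL | NULL | NULL | Oslo
NULL | NULL | NULL | Seattle
NULL | NULL | NULL | Tokyo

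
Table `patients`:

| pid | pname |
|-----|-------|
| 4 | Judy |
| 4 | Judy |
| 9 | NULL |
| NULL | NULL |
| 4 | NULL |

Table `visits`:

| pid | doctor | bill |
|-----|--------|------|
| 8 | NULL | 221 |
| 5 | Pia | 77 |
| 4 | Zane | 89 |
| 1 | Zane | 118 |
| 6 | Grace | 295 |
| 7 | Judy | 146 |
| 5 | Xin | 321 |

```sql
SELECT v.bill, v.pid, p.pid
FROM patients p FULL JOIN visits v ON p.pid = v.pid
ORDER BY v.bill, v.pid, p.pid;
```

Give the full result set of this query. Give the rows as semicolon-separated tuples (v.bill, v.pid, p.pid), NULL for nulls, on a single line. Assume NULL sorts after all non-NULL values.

(77, 5, NULL); (89, 4, 4); (89, 4, 4); (89, 4, 4); (118, 1, NULL); (146, 7, NULL); (221, 8, NULL); (295, 6, NULL); (321, 5, NULL); (NULL, NULL, 9); (NULL, NULL, NULL)

FULL OUTER JOIN keeps every row from both sides; unmatched rows get NULL for the other side's columns.
Matching on p.pid = v.pid. A NULL in a compared column never satisfies the condition.
- pid=4: 1 matching v row(s), so 1 row(s) emitted.
- pid=4: 1 matching v row(s), so 1 row(s) emitted.
- pid=9: no v row matches, row kept with v columns NULL.
- pid=NULL: no v row matches, row kept with v columns NULL.
- pid=4: 1 matching v row(s), so 1 row(s) emitted.
- 6 v row(s) had no p match → kept, p columns NULL.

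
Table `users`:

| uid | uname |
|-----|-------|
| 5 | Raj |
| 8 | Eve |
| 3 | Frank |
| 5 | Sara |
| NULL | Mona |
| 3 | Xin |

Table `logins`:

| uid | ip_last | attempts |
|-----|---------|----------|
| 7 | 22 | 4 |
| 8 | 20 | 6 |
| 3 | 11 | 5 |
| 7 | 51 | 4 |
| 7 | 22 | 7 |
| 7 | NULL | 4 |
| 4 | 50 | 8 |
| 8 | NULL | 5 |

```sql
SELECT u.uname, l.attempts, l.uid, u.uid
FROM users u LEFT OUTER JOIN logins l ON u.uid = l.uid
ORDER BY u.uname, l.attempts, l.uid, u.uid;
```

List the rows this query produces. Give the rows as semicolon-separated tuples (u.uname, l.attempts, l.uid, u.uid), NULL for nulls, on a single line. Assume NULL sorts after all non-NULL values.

(Eve, 5, 8, 8); (Eve, 6, 8, 8); (Frank, 5, 3, 3); (Mona, NULL, NULL, NULL); (Raj, NULL, NULL, 5); (Sara, NULL, NULL, 5); (Xin, 5, 3, 3)

LEFT JOIN keeps every row from `users`; unmatched rows get NULL for `logins`'s columns.
Matching on u.uid = l.uid. A NULL in a compared column never satisfies the condition.
Matched pairs: 4; unmatched u rows kept: 3.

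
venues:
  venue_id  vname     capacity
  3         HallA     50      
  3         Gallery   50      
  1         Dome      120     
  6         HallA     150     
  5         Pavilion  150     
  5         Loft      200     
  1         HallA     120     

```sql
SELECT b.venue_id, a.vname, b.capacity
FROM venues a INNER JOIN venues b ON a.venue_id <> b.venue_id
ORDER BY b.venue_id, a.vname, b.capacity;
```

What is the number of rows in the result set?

INNER JOIN keeps only pairs where the ON condition holds.
Matching on a.venue_id <> b.venue_id.
- venue_id=3: 5 matching b row(s), so 5 row(s) emitted.
- venue_id=3: 5 matching b row(s), so 5 row(s) emitted.
- venue_id=1: 5 matching b row(s), so 5 row(s) emitted.
- venue_id=6: 6 matching b row(s), so 6 row(s) emitted.
- venue_id=5: 5 matching b row(s), so 5 row(s) emitted.
- venue_id=5: 5 matching b row(s), so 5 row(s) emitted.
- venue_id=1: 5 matching b row(s), so 5 row(s) emitted.
Total: 36 rows.

36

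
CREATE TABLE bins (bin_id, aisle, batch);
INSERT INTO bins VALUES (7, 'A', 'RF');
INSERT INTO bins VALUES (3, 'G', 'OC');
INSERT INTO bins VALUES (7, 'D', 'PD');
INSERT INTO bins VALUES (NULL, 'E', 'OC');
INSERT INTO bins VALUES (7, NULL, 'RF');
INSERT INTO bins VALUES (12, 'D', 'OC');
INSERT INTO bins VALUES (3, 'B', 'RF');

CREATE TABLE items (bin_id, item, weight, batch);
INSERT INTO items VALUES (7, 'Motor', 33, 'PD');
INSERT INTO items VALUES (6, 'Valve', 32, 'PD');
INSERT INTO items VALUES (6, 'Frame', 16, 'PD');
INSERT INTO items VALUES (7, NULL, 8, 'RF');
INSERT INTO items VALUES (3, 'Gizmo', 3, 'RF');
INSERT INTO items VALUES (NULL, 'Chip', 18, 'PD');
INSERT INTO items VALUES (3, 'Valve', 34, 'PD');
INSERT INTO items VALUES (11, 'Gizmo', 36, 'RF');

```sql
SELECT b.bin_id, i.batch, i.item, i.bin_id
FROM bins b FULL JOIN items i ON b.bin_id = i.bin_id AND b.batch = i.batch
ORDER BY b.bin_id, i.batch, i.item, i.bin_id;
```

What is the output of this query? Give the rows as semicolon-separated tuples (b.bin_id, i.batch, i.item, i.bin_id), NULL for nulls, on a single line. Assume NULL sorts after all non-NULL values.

FULL OUTER JOIN keeps every row from both sides; unmatched rows get NULL for the other side's columns.
Matching on b.bin_id = i.bin_id AND b.batch = i.batch. A NULL in a compared column never satisfies the condition.
- b (bin_id=7, batch=RF) pairs with 1 row(s) of i.
- b (bin_id=3, batch=OC) has no partner → padded with NULL.
- b (bin_id=7, batch=PD) pairs with 1 row(s) of i.
- b (bin_id=NULL, batch=OC) has no partner → padded with NULL.
- b (bin_id=7, batch=RF) pairs with 1 row(s) of i.
- b (bin_id=12, batch=OC) has no partner → padded with NULL.
- b (bin_id=3, batch=RF) pairs with 1 row(s) of i.
- 5 row(s) from i found no b partner → padded with NULL.

(3, RF, Gizmo, 3); (3, NULL, NULL, NULL); (7, PD, Motor, 7); (7, RF, NULL, 7); (7, RF, NULL, 7); (12, NULL, NULL, NULL); (NULL, PD, Chip, NULL); (NULL, PD, Frame, 6); (NULL, PD, Valve, 3); (NULL, PD, Valve, 6); (NULL, RF, Gizmo, 11); (NULL, NULL, NULL, NULL)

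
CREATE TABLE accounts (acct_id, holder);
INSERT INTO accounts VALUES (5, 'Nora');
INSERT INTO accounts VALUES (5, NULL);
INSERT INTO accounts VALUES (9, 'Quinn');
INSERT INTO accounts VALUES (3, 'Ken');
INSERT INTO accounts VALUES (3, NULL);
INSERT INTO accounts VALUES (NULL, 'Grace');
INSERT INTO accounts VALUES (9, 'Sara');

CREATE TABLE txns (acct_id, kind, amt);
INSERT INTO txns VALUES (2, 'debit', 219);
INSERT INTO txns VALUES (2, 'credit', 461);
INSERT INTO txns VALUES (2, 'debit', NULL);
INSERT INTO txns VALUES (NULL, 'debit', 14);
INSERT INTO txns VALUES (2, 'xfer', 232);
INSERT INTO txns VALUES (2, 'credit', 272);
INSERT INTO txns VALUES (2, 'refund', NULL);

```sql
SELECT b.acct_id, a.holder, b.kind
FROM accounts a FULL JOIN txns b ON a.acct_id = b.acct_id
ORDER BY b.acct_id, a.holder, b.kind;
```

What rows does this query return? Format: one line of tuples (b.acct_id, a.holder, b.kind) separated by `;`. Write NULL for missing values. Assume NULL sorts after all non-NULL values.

(2, NULL, credit); (2, NULL, credit); (2, NULL, debit); (2, NULL, debit); (2, NULL, refund); (2, NULL, xfer); (NULL, Grace, NULL); (NULL, Ken, NULL); (NULL, Nora, NULL); (NULL, Quinn, NULL); (NULL, Sara, NULL); (NULL, NULL, debit); (NULL, NULL, NULL); (NULL, NULL, NULL)

FULL OUTER JOIN keeps every row from both sides; unmatched rows get NULL for the other side's columns.
Matching on a.acct_id = b.acct_id. A NULL in a compared column never satisfies the condition.
- acct_id=5: no b row matches, row kept with b columns NULL.
- acct_id=5: no b row matches, row kept with b columns NULL.
- acct_id=9: no b row matches, row kept with b columns NULL.
- acct_id=3: no b row matches, row kept with b columns NULL.
- acct_id=3: no b row matches, row kept with b columns NULL.
- acct_id=NULL: no b row matches, row kept with b columns NULL.
- acct_id=9: no b row matches, row kept with b columns NULL.
- 7 b row(s) had no a match → kept, a columns NULL.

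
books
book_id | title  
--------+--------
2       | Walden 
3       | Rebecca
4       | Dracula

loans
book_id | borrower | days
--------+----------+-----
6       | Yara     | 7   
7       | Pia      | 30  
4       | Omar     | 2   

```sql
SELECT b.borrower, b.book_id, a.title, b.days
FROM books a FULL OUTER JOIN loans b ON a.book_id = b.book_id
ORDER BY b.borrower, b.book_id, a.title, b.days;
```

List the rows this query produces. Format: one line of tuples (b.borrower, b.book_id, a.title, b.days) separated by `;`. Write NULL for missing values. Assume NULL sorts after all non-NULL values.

FULL OUTER JOIN keeps every row from both sides; unmatched rows get NULL for the other side's columns.
Matching on a.book_id = b.book_id.
Matched pairs: 1; unmatched a rows kept: 2; unmatched b rows kept: 2.

(Omar, 4, Dracula, 2); (Pia, 7, NULL, 30); (Yara, 6, NULL, 7); (NULL, NULL, Rebecca, NULL); (NULL, NULL, Walden, NULL)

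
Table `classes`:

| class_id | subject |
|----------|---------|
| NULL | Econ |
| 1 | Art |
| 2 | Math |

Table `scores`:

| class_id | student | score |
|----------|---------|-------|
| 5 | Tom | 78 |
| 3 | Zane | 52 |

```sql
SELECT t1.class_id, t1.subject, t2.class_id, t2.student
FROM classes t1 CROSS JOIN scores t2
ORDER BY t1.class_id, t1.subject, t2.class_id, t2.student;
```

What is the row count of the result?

6

CROSS JOIN pairs every row of `classes` with every row of `scores`: 3 × 2 = 6 rows.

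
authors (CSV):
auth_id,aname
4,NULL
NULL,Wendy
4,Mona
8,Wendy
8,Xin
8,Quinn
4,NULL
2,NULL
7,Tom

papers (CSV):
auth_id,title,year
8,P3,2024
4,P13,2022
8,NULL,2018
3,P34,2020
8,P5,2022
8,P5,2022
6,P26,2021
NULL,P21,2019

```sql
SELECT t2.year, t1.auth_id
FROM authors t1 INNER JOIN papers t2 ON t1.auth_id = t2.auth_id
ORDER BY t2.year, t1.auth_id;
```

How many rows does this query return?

15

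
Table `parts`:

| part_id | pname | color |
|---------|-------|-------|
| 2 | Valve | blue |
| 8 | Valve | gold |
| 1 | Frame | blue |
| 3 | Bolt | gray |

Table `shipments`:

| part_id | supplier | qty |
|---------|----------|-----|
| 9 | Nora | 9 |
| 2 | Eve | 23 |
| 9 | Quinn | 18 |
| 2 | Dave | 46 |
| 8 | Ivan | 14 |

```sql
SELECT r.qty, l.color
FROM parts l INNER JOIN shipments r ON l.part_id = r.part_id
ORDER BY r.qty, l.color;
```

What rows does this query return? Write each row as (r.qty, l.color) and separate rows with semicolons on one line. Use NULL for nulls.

(14, gold); (23, blue); (46, blue)

INNER JOIN keeps only pairs where the ON condition holds.
Matching on l.part_id = r.part_id.
Matched pairs: 3.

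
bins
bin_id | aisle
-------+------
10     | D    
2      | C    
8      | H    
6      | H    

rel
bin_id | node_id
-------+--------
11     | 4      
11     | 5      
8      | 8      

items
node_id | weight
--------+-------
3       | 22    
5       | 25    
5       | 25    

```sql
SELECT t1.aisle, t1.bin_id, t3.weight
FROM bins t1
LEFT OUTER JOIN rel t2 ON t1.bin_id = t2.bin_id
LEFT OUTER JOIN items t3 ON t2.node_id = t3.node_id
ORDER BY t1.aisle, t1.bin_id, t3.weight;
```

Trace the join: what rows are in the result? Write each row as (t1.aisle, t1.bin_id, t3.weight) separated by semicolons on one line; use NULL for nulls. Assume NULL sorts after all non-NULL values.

(C, 2, NULL); (D, 10, NULL); (H, 6, NULL); (H, 8, NULL)

Joins associate left-to-right: bins LEFT JOIN rel on bin_id gives 4 intermediate row(s).
Then LEFT JOIN `items t3` on node_id: each of those 4 rows is kept; rows whose t2.node_id has no match in t3 get NULL for t3's columns.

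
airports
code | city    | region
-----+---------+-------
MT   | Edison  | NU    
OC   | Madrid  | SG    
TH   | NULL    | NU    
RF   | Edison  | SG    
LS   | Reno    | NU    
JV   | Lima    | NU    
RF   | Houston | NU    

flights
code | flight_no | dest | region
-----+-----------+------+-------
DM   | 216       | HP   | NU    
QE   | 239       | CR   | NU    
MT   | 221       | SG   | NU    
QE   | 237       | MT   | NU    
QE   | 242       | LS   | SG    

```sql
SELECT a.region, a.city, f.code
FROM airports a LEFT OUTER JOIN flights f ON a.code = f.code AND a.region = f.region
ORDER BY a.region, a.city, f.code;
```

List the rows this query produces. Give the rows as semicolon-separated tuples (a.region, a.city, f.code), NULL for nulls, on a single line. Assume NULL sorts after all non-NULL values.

LEFT JOIN keeps every row from `airports`; unmatched rows get NULL for `flights`'s columns.
Matching on a.code = f.code AND a.region = f.region.
Matched pairs: 1; unmatched a rows kept: 6.

(NU, Edison, MT); (NU, Houston, NULL); (NU, Lima, NULL); (NU, Reno, NULL); (NU, NULL, NULL); (SG, Edison, NULL); (SG, Madrid, NULL)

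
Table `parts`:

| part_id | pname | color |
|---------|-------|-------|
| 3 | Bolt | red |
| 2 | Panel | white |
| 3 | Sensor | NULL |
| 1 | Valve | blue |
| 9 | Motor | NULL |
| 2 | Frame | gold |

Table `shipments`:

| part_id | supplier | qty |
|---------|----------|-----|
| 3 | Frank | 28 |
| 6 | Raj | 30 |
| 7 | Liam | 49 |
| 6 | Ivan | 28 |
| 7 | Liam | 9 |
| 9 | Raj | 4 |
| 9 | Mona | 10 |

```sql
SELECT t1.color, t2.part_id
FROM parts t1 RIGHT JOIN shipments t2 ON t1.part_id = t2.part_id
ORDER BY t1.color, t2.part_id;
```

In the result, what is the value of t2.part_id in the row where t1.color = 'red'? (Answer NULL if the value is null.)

RIGHT JOIN keeps every row from `shipments`; unmatched rows get NULL for `parts`'s columns.
Matching on t1.part_id = t2.part_id.
Matched pairs: 4; unmatched t2 rows kept: 4.

3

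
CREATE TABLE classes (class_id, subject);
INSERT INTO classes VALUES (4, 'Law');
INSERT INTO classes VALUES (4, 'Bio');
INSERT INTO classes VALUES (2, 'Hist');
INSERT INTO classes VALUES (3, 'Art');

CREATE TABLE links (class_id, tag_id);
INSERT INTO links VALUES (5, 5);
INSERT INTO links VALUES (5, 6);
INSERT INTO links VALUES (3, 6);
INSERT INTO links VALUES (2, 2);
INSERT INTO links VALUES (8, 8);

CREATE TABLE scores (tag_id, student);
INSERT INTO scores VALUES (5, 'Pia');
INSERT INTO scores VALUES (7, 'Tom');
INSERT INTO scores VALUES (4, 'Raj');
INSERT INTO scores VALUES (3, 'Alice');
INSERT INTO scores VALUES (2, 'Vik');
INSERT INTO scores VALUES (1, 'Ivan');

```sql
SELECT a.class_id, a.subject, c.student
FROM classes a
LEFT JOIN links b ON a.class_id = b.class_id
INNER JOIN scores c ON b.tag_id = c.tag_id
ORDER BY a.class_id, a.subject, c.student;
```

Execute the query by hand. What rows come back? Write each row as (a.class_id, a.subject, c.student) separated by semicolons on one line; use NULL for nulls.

Joins associate left-to-right: classes LEFT JOIN links on class_id gives 4 intermediate row(s).
Then INNER JOIN `scores c` on tag_id: keep only rows whose b.tag_id appears in c.

(2, Hist, Vik)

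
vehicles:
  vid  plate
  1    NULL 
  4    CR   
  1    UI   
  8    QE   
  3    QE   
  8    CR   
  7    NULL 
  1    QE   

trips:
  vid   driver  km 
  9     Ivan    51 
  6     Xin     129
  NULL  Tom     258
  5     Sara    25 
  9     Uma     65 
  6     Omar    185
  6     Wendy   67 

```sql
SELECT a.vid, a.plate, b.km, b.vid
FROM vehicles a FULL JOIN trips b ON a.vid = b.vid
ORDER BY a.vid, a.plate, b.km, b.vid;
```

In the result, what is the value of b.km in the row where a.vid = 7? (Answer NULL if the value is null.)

FULL OUTER JOIN keeps every row from both sides; unmatched rows get NULL for the other side's columns.
Matching on a.vid = b.vid. A NULL in a compared column never satisfies the condition.
- vid=1: no b row matches, row kept with b columns NULL.
- vid=4: no b row matches, row kept with b columns NULL.
- vid=1: no b row matches, row kept with b columns NULL.
- vid=8: no b row matches, row kept with b columns NULL.
- vid=3: no b row matches, row kept with b columns NULL.
- vid=8: no b row matches, row kept with b columns NULL.
- vid=7: no b row matches, row kept with b columns NULL.
- vid=1: no b row matches, row kept with b columns NULL.
- 7 row(s) from b found no a partner → padded with NULL.

NULL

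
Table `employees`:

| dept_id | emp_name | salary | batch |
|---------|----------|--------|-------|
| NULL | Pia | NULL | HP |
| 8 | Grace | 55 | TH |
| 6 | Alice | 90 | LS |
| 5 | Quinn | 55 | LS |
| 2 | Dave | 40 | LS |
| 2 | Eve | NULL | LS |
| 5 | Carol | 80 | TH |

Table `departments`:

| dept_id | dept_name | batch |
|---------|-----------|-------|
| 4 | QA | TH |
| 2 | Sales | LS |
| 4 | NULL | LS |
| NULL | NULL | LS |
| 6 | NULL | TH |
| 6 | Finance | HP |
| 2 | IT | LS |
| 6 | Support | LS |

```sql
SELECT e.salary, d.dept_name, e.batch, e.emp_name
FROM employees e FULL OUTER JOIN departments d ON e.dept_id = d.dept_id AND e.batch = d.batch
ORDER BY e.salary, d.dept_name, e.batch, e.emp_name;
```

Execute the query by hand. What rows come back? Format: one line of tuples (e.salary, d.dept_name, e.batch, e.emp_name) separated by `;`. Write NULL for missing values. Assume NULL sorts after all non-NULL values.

(40, IT, LS, Dave); (40, Sales, LS, Dave); (55, NULL, LS, Quinn); (55, NULL, TH, Grace); (80, NULL, TH, Carol); (90, Support, LS, Alice); (NULL, Finance, NULL, NULL); (NULL, IT, LS, Eve); (NULL, QA, NULL, NULL); (NULL, Sales, LS, Eve); (NULL, NULL, HP, Pia); (NULL, NULL, NULL, NULL); (NULL, NULL, NULL, NULL); (NULL, NULL, NULL, NULL)

FULL OUTER JOIN keeps every row from both sides; unmatched rows get NULL for the other side's columns.
Matching on e.dept_id = d.dept_id AND e.batch = d.batch. A NULL in a compared column never satisfies the condition.
- e row (dept_id=NULL, batch=HP): no match → kept, d columns NULL.
- e row (dept_id=8, batch=TH): no match → kept, d columns NULL.
- e row (dept_id=6, batch=LS): matches 1 d row(s) → 1 output row(s).
- e row (dept_id=5, batch=LS): no match → kept, d columns NULL.
- e row (dept_id=2, batch=LS): matches 2 d row(s) → 2 output row(s).
- e row (dept_id=2, batch=LS): matches 2 d row(s) → 2 output row(s).
- e row (dept_id=5, batch=TH): no match → kept, d columns NULL.
- 5 row(s) from d found no e partner → padded with NULL.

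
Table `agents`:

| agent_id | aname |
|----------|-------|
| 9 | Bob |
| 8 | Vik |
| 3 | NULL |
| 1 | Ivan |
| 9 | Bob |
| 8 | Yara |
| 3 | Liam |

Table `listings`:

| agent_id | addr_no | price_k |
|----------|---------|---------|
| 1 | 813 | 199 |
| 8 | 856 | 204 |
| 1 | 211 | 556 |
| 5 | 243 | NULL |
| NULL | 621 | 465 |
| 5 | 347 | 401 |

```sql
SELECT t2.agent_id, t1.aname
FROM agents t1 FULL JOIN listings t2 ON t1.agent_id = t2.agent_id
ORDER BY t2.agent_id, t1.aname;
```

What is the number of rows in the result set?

FULL OUTER JOIN keeps every row from both sides; unmatched rows get NULL for the other side's columns.
Matching on t1.agent_id = t2.agent_id. A NULL in a compared column never satisfies the condition.
- t1 (agent_id=9) has no partner → padded with NULL.
- t1 (agent_id=8) pairs with 1 row(s) of t2.
- t1 (agent_id=3) has no partner → padded with NULL.
- t1 (agent_id=1) pairs with 2 row(s) of t2.
- t1 (agent_id=9) has no partner → padded with NULL.
- t1 (agent_id=8) pairs with 1 row(s) of t2.
- t1 (agent_id=3) has no partner → padded with NULL.
- 3 row(s) from t2 found no t1 partner → padded with NULL.
Total: 4 matched + 7 padded = 11 rows.

11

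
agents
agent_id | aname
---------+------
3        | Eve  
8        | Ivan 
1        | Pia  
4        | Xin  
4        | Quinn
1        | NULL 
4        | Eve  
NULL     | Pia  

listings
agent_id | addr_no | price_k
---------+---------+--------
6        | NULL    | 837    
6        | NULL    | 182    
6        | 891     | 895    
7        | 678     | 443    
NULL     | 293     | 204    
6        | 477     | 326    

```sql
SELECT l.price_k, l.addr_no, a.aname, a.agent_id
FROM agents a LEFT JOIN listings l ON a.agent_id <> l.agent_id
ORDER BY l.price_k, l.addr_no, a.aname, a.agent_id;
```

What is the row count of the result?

36

LEFT JOIN keeps every row from `agents`; unmatched rows get NULL for `listings`'s columns.
Matching on a.agent_id <> l.agent_id. A NULL in a compared column never satisfies the condition.
- a[0] agent_id=3 → 5 match(es) in l → 5 row(s).
- a[1] agent_id=8 → 5 match(es) in l → 5 row(s).
- a[2] agent_id=1 → 5 match(es) in l → 5 row(s).
- a[3] agent_id=4 → 5 match(es) in l → 5 row(s).
- a[4] agent_id=4 → 5 match(es) in l → 5 row(s).
- a[5] agent_id=1 → 5 match(es) in l → 5 row(s).
- a[6] agent_id=4 → 5 match(es) in l → 5 row(s).
- a[7] agent_id=NULL → no match; kept with NULLs on the l side.
Total: 35 matched + 1 padded = 36 rows.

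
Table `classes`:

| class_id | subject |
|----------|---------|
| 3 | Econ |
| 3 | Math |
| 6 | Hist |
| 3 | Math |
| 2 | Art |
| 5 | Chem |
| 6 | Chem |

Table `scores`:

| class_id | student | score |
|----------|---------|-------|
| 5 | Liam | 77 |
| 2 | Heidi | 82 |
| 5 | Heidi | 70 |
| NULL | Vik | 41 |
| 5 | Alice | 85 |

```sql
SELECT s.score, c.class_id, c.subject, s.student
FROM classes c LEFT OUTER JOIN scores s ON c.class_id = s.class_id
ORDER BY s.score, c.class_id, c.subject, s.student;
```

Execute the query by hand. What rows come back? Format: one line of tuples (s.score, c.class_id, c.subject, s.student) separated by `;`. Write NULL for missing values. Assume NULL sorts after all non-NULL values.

LEFT JOIN keeps every row from `classes`; unmatched rows get NULL for `scores`'s columns.
Matching on c.class_id = s.class_id. A NULL in a compared column never satisfies the condition.
- c row (class_id=3): no match → kept, s columns NULL.
- c row (class_id=3): no match → kept, s columns NULL.
- c row (class_id=6): no match → kept, s columns NULL.
- c row (class_id=3): no match → kept, s columns NULL.
- c row (class_id=2): matches 1 s row(s) → 1 output row(s).
- c row (class_id=5): matches 3 s row(s) → 3 output row(s).
- c row (class_id=6): no match → kept, s columns NULL.
After projecting and ordering:
s.score | c.class_id | c.subject | s.student
70 | 5 | Chem | Heidi
77 | 5 | Chem | Liam
82 | 2 | Art | Heidi
85 | 5 | Chem | Alice
NULL | 3 | Econ | NULL
NULL | 3 | Math | NULL
NULL | 3 | Math | NULL
NULL | 6 | Chem | NULL
NULL | 6 | Hist | NULL

(70, 5, Chem, Heidi); (77, 5, Chem, Liam); (82, 2, Art, Heidi); (85, 5, Chem, Alice); (NULL, 3, Econ, NULL); (NULL, 3, Math, NULL); (NULL, 3, Math, NULL); (NULL, 6, Chem, NULL); (NULL, 6, Hist, NULL)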